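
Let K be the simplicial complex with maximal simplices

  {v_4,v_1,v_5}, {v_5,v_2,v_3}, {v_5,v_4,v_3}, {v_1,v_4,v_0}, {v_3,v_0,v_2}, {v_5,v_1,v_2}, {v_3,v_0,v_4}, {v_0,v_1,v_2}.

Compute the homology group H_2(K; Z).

H_2 = Z.

Order the vertices as v_0 < v_1 < v_2 < v_3 < v_4 < v_5. Listing each simplex with vertices in this order, K has dimension 2 with simplices:

  0-simplices (6): [v_0], [v_1], [v_2], [v_3], [v_4], [v_5]
  1-simplices (12): [v_0,v_1], [v_0,v_2], [v_0,v_3], [v_0,v_4], [v_1,v_2], [v_1,v_4], [v_1,v_5], [v_2,v_3], [v_2,v_5], [v_3,v_4], [v_3,v_5], [v_4,v_5]
  2-simplices (8): [v_0,v_1,v_2], [v_0,v_1,v_4], [v_0,v_2,v_3], [v_0,v_3,v_4], [v_1,v_2,v_5], [v_1,v_4,v_5], [v_2,v_3,v_5], [v_3,v_4,v_5]

Hence C_0 ≅ Z^6, C_1 ≅ Z^12, C_2 ≅ Z^8.

The boundary map ∂_1: C_1 → C_0 sends each edge [p,q] (with p < q) to q − p. For instance
  ∂[v_1,v_4] = [v_4] − [v_1].
As a 6×12 matrix over Z this has rank 5, with invariant factors (1,1,1,1,1).

The boundary map ∂_2: C_2 → C_1 maps a triangle to the signed sum of its edges. For instance
  ∂[v_0,v_2,v_3] = [v_2,v_3] − [v_0,v_3] + [v_0,v_2],
  ∂[v_0,v_1,v_4] = [v_1,v_4] − [v_0,v_4] + [v_0,v_1].
This gives a 12×8 integer matrix of rank 7; reducing to Smith normal form yields diagonal entries (1,1,1,1,1,1,1).

Computing H_k = (kernel of ∂_k) / (image of ∂_{k+1}):

  H_2: rank ker ∂_2 − rank ∂_3 = (8 − 7) − 0 = 1, and there is no ∂_3, so H_2 ≅ Z.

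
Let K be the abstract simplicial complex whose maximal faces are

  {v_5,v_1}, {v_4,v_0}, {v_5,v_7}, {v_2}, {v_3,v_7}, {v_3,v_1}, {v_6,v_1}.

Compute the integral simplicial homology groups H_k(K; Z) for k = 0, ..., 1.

H_0 ≅ Z^3,  H_1 ≅ Z.

We work with the vertex ordering v_0 < v_1 < v_2 < v_3 < v_4 < v_5 < v_6 < v_7. The simplices of K, each written with vertices in increasing order, are:

  0-simplices (8): [v_0], [v_1], [v_2], [v_3], [v_4], [v_5], [v_6], [v_7]
  1-simplices (6): [v_0,v_4], [v_1,v_3], [v_1,v_5], [v_1,v_6], [v_3,v_7], [v_5,v_7]

so the chain groups are C_0 ≅ Z^8, C_1 ≅ Z^6.

Boundary ∂_1: C_1 → C_0 maps an edge to its endpoints' difference, ∂[p,q] = q − p. For instance
  ∂[v_1,v_6] = [v_6] − [v_1].
This gives a 8×6 integer matrix of rank 5; reducing to Smith normal form yields diagonal entries (1,1,1,1,1).

Now H_k = ker ∂_k / im ∂_{k+1}, so:

  H_0: rank C_0 − rank ∂_1 = 8 − 5 = 3, and the invariant factors of ∂_1 are all 1, so H_0 = Z^3.
  H_1: rank ker ∂_1 − rank ∂_2 = (6 − 5) − 0 = 1, and there is no ∂_2, so H_1 = Z.

As a check, the Euler characteristic is 8 − 6 = 2, which agrees with 3 − 1 = 2.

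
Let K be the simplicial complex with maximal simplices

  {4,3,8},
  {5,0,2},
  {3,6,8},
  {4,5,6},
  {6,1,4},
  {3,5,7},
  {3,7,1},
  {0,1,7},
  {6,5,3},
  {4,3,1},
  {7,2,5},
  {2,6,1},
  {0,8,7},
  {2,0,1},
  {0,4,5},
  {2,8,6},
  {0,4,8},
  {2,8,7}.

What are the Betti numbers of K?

b_0 = 1, b_1 = 1, b_2 = 0.

Take the total order 0 < 1 < 2 < 3 < 4 < 5 < 6 < 7 < 8 on the vertex set. Then K (dimension 2) consists of the simplices:

  0-simplices (9): [0], [1], [2], [3], [4], [5], [6], [7], [8]
  1-simplices (27): (27 of them)
  2-simplices (18): [0,1,2], [0,1,7], [0,2,5], [0,4,5], [0,4,8], [0,7,8], [1,2,6], [1,3,4], [1,3,7], [1,4,6], [2,5,7], [2,6,8], [2,7,8], [3,4,8], [3,5,6], [3,5,7], [3,6,8], [4,5,6]

so the chain groups are C_0 ≅ Z^9, C_1 ≅ Z^27, C_2 ≅ Z^18.

Boundary ∂_1: C_1 → C_0 is given by ∂[p,q] = [q] − [p]. For instance
  ∂[3,8] = [8] − [3].
The resulting 9×27 matrix has rank 8, and its Smith normal form has invariant factors (1,1,1,1,1,1,1,1).

∂_2: C_2 → C_1 sends each 2-simplex [p,q,r] to [q,r] − [p,r] + [p,q]. For instance
  ∂[1,3,7] = [3,7] − [1,7] + [1,3],
  ∂[3,5,7] = [5,7] − [3,7] + [3,5].
The resulting 27×18 matrix has rank 18, and its Smith normal form has invariant factors (1,1,1,1,1,1,1,1,1,1,1,1,1,1,1,1,1,2).

From H_k ≅ ker(∂_k) / im(∂_{k+1}) we obtain:

  H_0: rank C_0 − rank ∂_1 = 9 − 8 = 1, and the invariant factors of ∂_1 are all 1, so H_0 ≅ Z.
  H_1: rank ker ∂_1 − rank ∂_2 = (27 − 8) − 18 = 1, and ∂_2 has invariant factor 2 > 1, so H_1 ≅ Z × Z/2.
  H_2: rank ker ∂_2 − rank ∂_3 = (18 − 18) − 0 = 0, and there is no ∂_3, so H_2 ≅ 0.

As a check, the Euler characteristic is 9 − 27 + 18 = 0, which agrees with 1 − 1 + 0 = 0.
(K is a triangulation of the Klein bottle.)

Hence the Betti numbers are b_0 = 1, b_1 = 1, b_2 = 0.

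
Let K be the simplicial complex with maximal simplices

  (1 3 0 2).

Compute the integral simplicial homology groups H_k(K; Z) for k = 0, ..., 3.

We work with the vertex ordering 0 < 1 < 2 < 3. The simplices of K, each written with vertices in increasing order, are:

  0-simplices (4): [0], [1], [2], [3]
  1-simplices (6): [0,1], [0,2], [0,3], [1,2], [1,3], [2,3]
  2-simplices (4): [0,1,2], [0,1,3], [0,2,3], [1,2,3]
  3-simplices (1): [0,1,2,3]

so the chain groups are C_0 ≅ Z^4, C_1 ≅ Z^6, C_2 ≅ Z^4, C_3 ≅ Z^1.

The boundary map ∂_1: C_1 → C_0 is given by ∂[p,q] = [q] − [p]. For instance
  ∂[0,3] = [3] − [0].
As a 4×6 matrix over Z this has rank 3, with invariant factors (1,1,1).

Boundary ∂_2: C_2 → C_1 maps a triangle to the signed sum of its edges. For instance
  ∂[1,2,3] = [2,3] − [1,3] + [1,2],
  ∂[0,1,3] = [1,3] − [0,3] + [0,1].
As a 6×4 matrix over Z this has rank 3, with invariant factors (1,1,1).

∂_3: C_3 → C_2 sends each 3-simplex σ to the alternating sum Σ_i (−1)^i (σ with its i-th vertex removed). For instance
  ∂[0,1,2,3] = [1,2,3] − [0,2,3] + [0,1,3] − [0,1,2].
This gives a 4×1 integer matrix of rank 1; reducing to Smith normal form yields diagonal entries (1).

From H_k ≅ ker(∂_k) / im(∂_{k+1}) we obtain:

  H_0: rank C_0 − rank ∂_1 = 4 − 3 = 1, and the invariant factors of ∂_1 are all 1, so H_0 = Z.
  H_1: rank ker ∂_1 − rank ∂_2 = (6 − 3) − 3 = 0, and the invariant factors of ∂_2 are all 1, so H_1 = 0.
  H_2: rank ker ∂_2 − rank ∂_3 = (4 − 3) − 1 = 0, and the invariant factors of ∂_3 are all 1, so H_2 = 0.
  H_3: rank ker ∂_3 − rank ∂_4 = (1 − 1) − 0 = 0, and there is no ∂_4, so H_3 = 0.

As a check, the Euler characteristic is 4 − 6 + 4 − 1 = 1, which agrees with 1 − 0 + 0 − 0 = 1.
(K is a triangulation of the 3-simplex.)

H_0 ≅ Z,  H_1 = 0,  H_2 = 0,  H_3 = 0.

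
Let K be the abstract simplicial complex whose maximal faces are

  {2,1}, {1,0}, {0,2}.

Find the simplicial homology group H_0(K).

H_0 ≅ Z.

Fix the vertex order 0 < 1 < 2 and write every simplex with vertices in increasing order. Then dim K = 1 and the simplices of K are:

  0-simplices (3): [0], [1], [2]
  1-simplices (3): [0,1], [0,2], [1,2]

giving chain groups C_0 ≅ Z^3, C_1 ≅ Z^3.

Boundary ∂_1: C_1 → C_0 maps an edge to its endpoints' difference, ∂[p,q] = q − p. For instance
  ∂[0,1] = [1] − [0].
As a 3×3 matrix over Z this has rank 2, with invariant factors (1,1).

Now H_k = ker ∂_k / im ∂_{k+1}, so:

  H_0: rank C_0 − rank ∂_1 = 3 − 2 = 1, and the invariant factors of ∂_1 are all 1, so H_0 = Z.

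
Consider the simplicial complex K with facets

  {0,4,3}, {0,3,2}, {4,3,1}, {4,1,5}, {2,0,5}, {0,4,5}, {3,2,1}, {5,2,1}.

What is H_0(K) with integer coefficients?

Take the total order 0 < 1 < 2 < 3 < 4 < 5 on the vertex set. Then K (dimension 2) consists of the simplices:

  0-simplices (6): [0], [1], [2], [3], [4], [5]
  1-simplices (12): [0,2], [0,3], [0,4], [0,5], [1,2], [1,3], [1,4], [1,5], [2,3], [2,5], [3,4], [4,5]
  2-simplices (8): [0,2,3], [0,2,5], [0,3,4], [0,4,5], [1,2,3], [1,2,5], [1,3,4], [1,4,5]

giving chain groups C_0 ≅ Z^6, C_1 ≅ Z^12, C_2 ≅ Z^8.

The boundary map ∂_1: C_1 → C_0 is given by ∂[p,q] = [q] − [p].
The 6×12 boundary matrix has rank 5 and Smith normal form diag(1,1,1,1,1).

Boundary ∂_2: C_2 → C_1 acts by ∂[p,q,r] = [q,r] − [p,r] + [p,q]. For instance
  ∂[1,4,5] = [4,5] − [1,5] + [1,4],
  ∂[0,3,4] = [3,4] − [0,4] + [0,3].
The 12×8 boundary matrix has rank 7 and Smith normal form diag(1,1,1,1,1,1,1).

Now H_k = ker ∂_k / im ∂_{k+1}, so:

  H_0: rank C_0 − rank ∂_1 = 6 − 5 = 1, and the invariant factors of ∂_1 are all 1, so H_0 ≅ Z.

(K is a triangulation of the 2-sphere S^2.)

H_0 ≅ Z.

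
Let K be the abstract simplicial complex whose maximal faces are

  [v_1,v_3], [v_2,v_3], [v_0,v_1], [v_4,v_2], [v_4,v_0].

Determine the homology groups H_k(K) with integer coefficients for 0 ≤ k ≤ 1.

H_0 = Z,  H_1 = Z.

We work with the vertex ordering v_0 < v_1 < v_2 < v_3 < v_4. The simplices of K, each written with vertices in increasing order, are:

  0-simplices (5): [v_0], [v_1], [v_2], [v_3], [v_4]
  1-simplices (5): [v_0,v_1], [v_0,v_4], [v_1,v_3], [v_2,v_3], [v_2,v_4]

giving chain groups C_0 ≅ Z^5, C_1 ≅ Z^5.

Boundary ∂_1: C_1 → C_0 maps an edge to its endpoints' difference, ∂[p,q] = q − p. For instance
  ∂[v_0,v_1] = [v_1] − [v_0].
The resulting 5×5 matrix has rank 4, and its Smith normal form has invariant factors (1,1,1,1).

Reading off H_k = ker ∂_k / im ∂_{k+1}:

  H_0: rank C_0 − rank ∂_1 = 5 − 4 = 1, and the invariant factors of ∂_1 are all 1, so H_0 = Z.
  H_1: rank ker ∂_1 − rank ∂_2 = (5 − 4) − 0 = 1, and there is no ∂_2, so H_1 = Z.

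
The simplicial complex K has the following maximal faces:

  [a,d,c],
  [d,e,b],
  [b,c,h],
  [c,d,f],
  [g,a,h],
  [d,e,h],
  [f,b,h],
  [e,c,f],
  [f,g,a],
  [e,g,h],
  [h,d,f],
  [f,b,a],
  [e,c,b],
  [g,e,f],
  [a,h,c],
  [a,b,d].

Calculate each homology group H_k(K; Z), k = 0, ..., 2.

K has 8 vertices, 24 edges, 16 triangles.
rank ∂_0 = 0, rank ∂_1 = 7 ⇒ b_0 = 8 − 0 − 7 = 1; all invariant factors of ∂_1 are 1 so no torsion. So H_0 ≅ Z.
rank ∂_1 = 7, rank ∂_2 = 15 ⇒ b_1 = 24 − 7 − 15 = 2; all invariant factors of ∂_2 are 1 so no torsion. So H_1 ≅ Z^2.
rank ∂_2 = 15, rank ∂_3 = 0 ⇒ b_2 = 16 − 15 − 0 = 1. So H_2 ≅ Z.

H_0 = Z,  H_1 = Z^2,  H_2 = Z.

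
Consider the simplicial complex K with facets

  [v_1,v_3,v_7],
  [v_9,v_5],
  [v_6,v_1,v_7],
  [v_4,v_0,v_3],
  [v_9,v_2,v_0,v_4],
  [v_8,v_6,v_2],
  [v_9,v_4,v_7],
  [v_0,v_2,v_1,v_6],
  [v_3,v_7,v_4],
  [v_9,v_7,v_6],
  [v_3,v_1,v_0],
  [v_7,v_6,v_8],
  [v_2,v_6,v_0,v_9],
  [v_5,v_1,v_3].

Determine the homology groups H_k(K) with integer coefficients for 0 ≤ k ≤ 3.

H_0 = Z,  H_1 = Z,  H_2 = Z,  H_3 = 0.

Fix the vertex order v_0 < v_1 < v_2 < v_3 < v_4 < v_5 < v_6 < v_7 < v_8 < v_9 and write every simplex with vertices in increasing order. Then dim K = 3 and the simplices of K are:

  0-simplices (10): [v_0], [v_1], [v_2], [v_3], [v_4], [v_5], [v_6], [v_7], [v_8], [v_9]
  1-simplices (26): (26 of them)
  2-simplices (20): (20 of them)
  3-simplices (3): [v_0,v_1,v_2,v_6], [v_0,v_2,v_4,v_9], [v_0,v_2,v_6,v_9]

Hence C_0 ≅ Z^10, C_1 ≅ Z^26, C_2 ≅ Z^20, C_3 ≅ Z^3.

Boundary ∂_1: C_1 → C_0 sends each edge [p,q] (with p < q) to q − p. For instance
  ∂[v_1,v_3] = [v_3] − [v_1].
This gives a 10×26 integer matrix of rank 9; reducing to Smith normal form yields diagonal entries (1,1,1,1,1,1,1,1,1).

∂_2: C_2 → C_1 sends each 2-simplex [p,q,r] to [q,r] − [p,r] + [p,q]. For instance
  ∂[v_0,v_3,v_4] = [v_3,v_4] − [v_0,v_4] + [v_0,v_3],
  ∂[v_0,v_1,v_3] = [v_1,v_3] − [v_0,v_3] + [v_0,v_1].
As a 26×20 matrix over Z this has rank 16, with invariant factors (1,1,1,1,1,1,1,1,1,1,1,1,1,1,1,1).

∂_3: C_3 → C_2 sends each 3-simplex σ to the alternating sum Σ_i (−1)^i (σ with its i-th vertex removed). For instance
  ∂[v_0,v_1,v_2,v_6] = [v_1,v_2,v_6] − [v_0,v_2,v_6] + [v_0,v_1,v_6] − [v_0,v_1,v_2],
  ∂[v_0,v_2,v_6,v_9] = [v_2,v_6,v_9] − [v_0,v_6,v_9] + [v_0,v_2,v_9] − [v_0,v_2,v_6].
The 20×3 boundary matrix has rank 3 and Smith normal form diag(1,1,1).

Reading off H_k = ker ∂_k / im ∂_{k+1}:

  H_0: rank C_0 − rank ∂_1 = 10 − 9 = 1, and the invariant factors of ∂_1 are all 1, so H_0 = Z.
  H_1: rank ker ∂_1 − rank ∂_2 = (26 − 9) − 16 = 1, and the invariant factors of ∂_2 are all 1, so H_1 = Z.
  H_2: rank ker ∂_2 − rank ∂_3 = (20 − 16) − 3 = 1, and the invariant factors of ∂_3 are all 1, so H_2 = Z.
  H_3: rank ker ∂_3 − rank ∂_4 = (3 − 3) − 0 = 0, and there is no ∂_4, so H_3 = 0.

As a check, the Euler characteristic is 10 − 26 + 20 − 3 = 1, which agrees with 1 − 1 + 1 − 0 = 1.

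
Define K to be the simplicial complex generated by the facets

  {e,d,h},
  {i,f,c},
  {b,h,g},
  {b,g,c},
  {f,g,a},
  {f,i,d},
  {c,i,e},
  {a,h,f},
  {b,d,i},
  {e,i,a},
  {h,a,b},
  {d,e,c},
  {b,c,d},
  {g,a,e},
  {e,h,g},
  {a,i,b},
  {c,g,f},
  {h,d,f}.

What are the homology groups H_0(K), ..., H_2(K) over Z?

Fix the vertex order a < b < c < d < e < f < g < h < i and write every simplex with vertices in increasing order. Then dim K = 2 and the simplices of K are:

  0-simplices (9): a, b, c, d, e, f, g, h, i
  1-simplices (27): ab, ae, af, ag, ah, ai, bc, bd, bg, bh, bi, cd, ce, cf, cg, ci, de, df, dh, di, eg, eh, ei, fg, fh, fi, gh
  2-simplices (18): abh, abi, aeg, aei, afg, afh, bcd, bcg, bdi, bgh, cde, cei, cfg, cfi, deh, dfh, dfi, egh

Hence C_0 ≅ Z^9, C_1 ≅ Z^27, C_2 ≅ Z^18.

Boundary ∂_1: C_1 → C_0 is given by ∂[p,q] = [q] − [p]. For instance
  ∂fg = g − f.
The resulting 9×27 matrix has rank 8, and its Smith normal form has invariant factors (1,1,1,1,1,1,1,1).

∂_2: C_2 → C_1 sends each 2-simplex [p,q,r] to [q,r] − [p,r] + [p,q]. For instance
  ∂cei = ei − ci + ce,
  ∂cde = de − ce + cd.
This gives a 27×18 integer matrix of rank 18; reducing to Smith normal form yields diagonal entries (1,1,1,1,1,1,1,1,1,1,1,1,1,1,1,1,1,2).

Now H_k = ker ∂_k / im ∂_{k+1}, so:

  H_0: rank C_0 − rank ∂_1 = 9 − 8 = 1, and the invariant factors of ∂_1 are all 1, so H_0 ≅ Z.
  H_1: rank ker ∂_1 − rank ∂_2 = (27 − 8) − 18 = 1, and ∂_2 has invariant factor 2 > 1, so H_1 ≅ Z ⊕ Z/2.
  H_2: rank ker ∂_2 − rank ∂_3 = (18 − 18) − 0 = 0, and there is no ∂_3, so H_2 ≅ 0.

As a check, the Euler characteristic is 9 − 27 + 18 = 0, which agrees with 1 − 1 + 0 = 0.

H_0 = Z,  H_1 = Z ⊕ Z/2,  H_2 = 0.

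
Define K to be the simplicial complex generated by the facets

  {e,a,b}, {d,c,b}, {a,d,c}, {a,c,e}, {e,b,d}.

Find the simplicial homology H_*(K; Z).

H_0 = Z,  H_1 = Z,  H_2 = 0.

Fix the vertex order a < b < c < d < e and write every simplex with vertices in increasing order. Then dim K = 2 and the simplices of K are:

  0-simplices (5): a, b, c, d, e
  1-simplices (10): ab, ac, ad, ae, bc, bd, be, cd, ce, de
  2-simplices (5): abe, acd, ace, bcd, bde

giving chain groups C_0 ≅ Z^5, C_1 ≅ Z^10, C_2 ≅ Z^5.

Boundary ∂_1: C_1 → C_0 sends each edge [p,q] (with p < q) to q − p. For instance
  ∂ce = e − c.
The resulting 5×10 matrix has rank 4, and its Smith normal form has invariant factors (1,1,1,1).

Boundary ∂_2: C_2 → C_1 maps a triangle to the signed sum of its edges. For instance
  ∂bde = de − be + bd,
  ∂bcd = cd − bd + bc.
The resulting 10×5 matrix has rank 5, and its Smith normal form has invariant factors (1,1,1,1,1).

From H_k ≅ ker(∂_k) / im(∂_{k+1}) we obtain:

  H_0: rank C_0 − rank ∂_1 = 5 − 4 = 1, and the invariant factors of ∂_1 are all 1, so H_0 = Z.
  H_1: rank ker ∂_1 − rank ∂_2 = (10 − 4) − 5 = 1, and the invariant factors of ∂_2 are all 1, so H_1 = Z.
  H_2: rank ker ∂_2 − rank ∂_3 = (5 − 5) − 0 = 0, and there is no ∂_3, so H_2 = 0.

As a check, the Euler characteristic is 5 − 10 + 5 = 0, which agrees with 1 − 1 + 0 = 0.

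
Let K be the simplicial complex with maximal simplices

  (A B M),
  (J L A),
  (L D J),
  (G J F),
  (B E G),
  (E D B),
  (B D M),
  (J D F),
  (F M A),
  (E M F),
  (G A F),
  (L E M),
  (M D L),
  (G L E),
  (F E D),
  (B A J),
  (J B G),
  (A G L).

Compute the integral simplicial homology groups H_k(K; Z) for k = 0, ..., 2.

We work with the vertex ordering A < B < D < E < F < G < J < L < M. The simplices of K, each written with vertices in increasing order, are:

  0-simplices (9): A, B, D, E, F, G, J, L, M
  1-simplices (27): AB, AF, AG, AJ, AL, AM, BD, BE, BG, BJ, BM, DE, DF, DJ, DL, DM, EF, EG, EL, EM, FG, FJ, FM, GJ, GL, JL, LM
  2-simplices (18): ABJ, ABM, AFG, AFM, AGL, AJL, BDE, BDM, BEG, BGJ, DEF, DFJ, DJL, DLM, EFM, EGL, ELM, FGJ

Hence C_0 ≅ Z^9, C_1 ≅ Z^27, C_2 ≅ Z^18.

The boundary map ∂_1: C_1 → C_0 sends each edge [p,q] (with p < q) to q − p.
As a 9×27 matrix over Z this has rank 8, with invariant factors (1,1,1,1,1,1,1,1).

∂_2: C_2 → C_1 acts by ∂[p,q,r] = [q,r] − [p,r] + [p,q]. For instance
  ∂DFJ = FJ − DJ + DF,
  ∂BEG = EG − BG + BE.
This gives a 27×18 integer matrix of rank 18; reducing to Smith normal form yields diagonal entries (1,1,1,1,1,1,1,1,1,1,1,1,1,1,1,1,1,2).

Reading off H_k = ker ∂_k / im ∂_{k+1}:

  H_0: rank C_0 − rank ∂_1 = 9 − 8 = 1, and the invariant factors of ∂_1 are all 1, so H_0 ≅ Z.
  H_1: rank ker ∂_1 − rank ∂_2 = (27 − 8) − 18 = 1, and ∂_2 has invariant factor 2 > 1, so H_1 ≅ Z ⊕ Z/2Z.
  H_2: rank ker ∂_2 − rank ∂_3 = (18 − 18) − 0 = 0, and there is no ∂_3, so H_2 ≅ 0.

(K is a triangulation of the Klein bottle.)

H_0 = Z,  H_1 = Z ⊕ Z/2Z,  H_2 = 0.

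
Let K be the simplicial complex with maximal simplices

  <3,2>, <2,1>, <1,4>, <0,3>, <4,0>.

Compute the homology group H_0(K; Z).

We work with the vertex ordering 0 < 1 < 2 < 3 < 4. The simplices of K, each written with vertices in increasing order, are:

  0-simplices (5): [0], [1], [2], [3], [4]
  1-simplices (5): [0,3], [0,4], [1,2], [1,4], [2,3]

Hence C_0 ≅ Z^5, C_1 ≅ Z^5.

Boundary ∂_1: C_1 → C_0 sends each edge [p,q] (with p < q) to q − p. For instance
  ∂[0,3] = [3] − [0].
The 5×5 boundary matrix has rank 4 and Smith normal form diag(1,1,1,1).

Reading off H_k = ker ∂_k / im ∂_{k+1}:

  H_0: rank C_0 − rank ∂_1 = 5 − 4 = 1, and the invariant factors of ∂_1 are all 1, so H_0 ≅ Z.

H_0 ≅ Z.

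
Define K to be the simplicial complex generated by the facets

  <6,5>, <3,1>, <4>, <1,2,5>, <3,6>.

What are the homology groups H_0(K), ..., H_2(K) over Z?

Order the vertices as 1 < 2 < 3 < 4 < 5 < 6. Listing each simplex with vertices in this order, K has dimension 2 with simplices:

  0-simplices (6): [1], [2], [3], [4], [5], [6]
  1-simplices (6): [1,2], [1,3], [1,5], [2,5], [3,6], [5,6]
  2-simplices (1): [1,2,5]

giving chain groups C_0 ≅ Z^6, C_1 ≅ Z^6, C_2 ≅ Z^1.

∂_1: C_1 → C_0 maps an edge to its endpoints' difference, ∂[p,q] = q − p. For instance
  ∂[5,6] = [6] − [5].
The 6×6 boundary matrix has rank 4 and Smith normal form diag(1,1,1,1).

∂_2: C_2 → C_1 acts by ∂[p,q,r] = [q,r] − [p,r] + [p,q]. For instance
  ∂[1,2,5] = [2,5] − [1,5] + [1,2].
The 6×1 boundary matrix has rank 1 and Smith normal form diag(1).

Reading off H_k = ker ∂_k / im ∂_{k+1}:

  H_0: rank C_0 − rank ∂_1 = 6 − 4 = 2, and the invariant factors of ∂_1 are all 1, so H_0 ≅ Z^2.
  H_1: rank ker ∂_1 − rank ∂_2 = (6 − 4) − 1 = 1, and the invariant factors of ∂_2 are all 1, so H_1 ≅ Z.
  H_2: rank ker ∂_2 − rank ∂_3 = (1 − 1) − 0 = 0, and there is no ∂_3, so H_2 ≅ 0.

H_0 ≅ Z^2,  H_1 ≅ Z,  H_2 = 0.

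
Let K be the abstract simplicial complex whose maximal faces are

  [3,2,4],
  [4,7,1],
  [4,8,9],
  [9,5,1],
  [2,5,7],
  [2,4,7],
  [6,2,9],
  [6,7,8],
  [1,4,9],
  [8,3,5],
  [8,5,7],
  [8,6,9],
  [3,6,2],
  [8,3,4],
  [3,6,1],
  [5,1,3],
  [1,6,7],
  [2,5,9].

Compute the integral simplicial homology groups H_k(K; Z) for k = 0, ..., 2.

H_0 ≅ Z,  H_1 ≅ Z^2,  H_2 ≅ Z.

Order the vertices as 1 < 2 < 3 < 4 < 5 < 6 < 7 < 8 < 9. Listing each simplex with vertices in this order, K has dimension 2 with simplices:

  0-simplices (9): [1], [2], [3], [4], [5], [6], [7], [8], [9]
  1-simplices (27): (27 of them)
  2-simplices (18): [1,3,5], [1,3,6], [1,4,7], [1,4,9], [1,5,9], [1,6,7], [2,3,4], [2,3,6], [2,4,7], [2,5,7], [2,5,9], [2,6,9], [3,4,8], [3,5,8], [4,8,9], [5,7,8], [6,7,8], [6,8,9]

so the chain groups are C_0 ≅ Z^9, C_1 ≅ Z^27, C_2 ≅ Z^18.

The boundary map ∂_1: C_1 → C_0 sends each edge [p,q] (with p < q) to q − p. For instance
  ∂[5,8] = [8] − [5].
The 9×27 boundary matrix has rank 8 and Smith normal form diag(1,1,1,1,1,1,1,1).

Boundary ∂_2: C_2 → C_1 maps a triangle to the signed sum of its edges. For instance
  ∂[1,4,9] = [4,9] − [1,9] + [1,4],
  ∂[2,5,9] = [5,9] − [2,9] + [2,5].
This gives a 27×18 integer matrix of rank 17; reducing to Smith normal form yields diagonal entries (1,1,1,1,1,1,1,1,1,1,1,1,1,1,1,1,1).

From H_k ≅ ker(∂_k) / im(∂_{k+1}) we obtain:

  H_0: rank C_0 − rank ∂_1 = 9 − 8 = 1, and the invariant factors of ∂_1 are all 1, so H_0 = Z.
  H_1: rank ker ∂_1 − rank ∂_2 = (27 − 8) − 17 = 2, and the invariant factors of ∂_2 are all 1, so H_1 = Z^2.
  H_2: rank ker ∂_2 − rank ∂_3 = (18 − 17) − 0 = 1, and there is no ∂_3, so H_2 = Z.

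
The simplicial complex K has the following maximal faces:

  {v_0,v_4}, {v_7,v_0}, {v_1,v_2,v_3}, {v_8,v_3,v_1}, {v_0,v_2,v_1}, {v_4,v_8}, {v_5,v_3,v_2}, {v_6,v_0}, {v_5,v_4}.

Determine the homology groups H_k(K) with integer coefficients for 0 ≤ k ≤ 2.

H_0 ≅ Z,  H_1 ≅ Z^2,  H_2 = 0.

Order the vertices as v_0 < v_1 < v_2 < v_3 < v_4 < v_5 < v_6 < v_7 < v_8. Listing each simplex with vertices in this order, K has dimension 2 with simplices:

  0-simplices (9): [v_0], [v_1], [v_2], [v_3], [v_4], [v_5], [v_6], [v_7], [v_8]
  1-simplices (14): [v_0,v_1], [v_0,v_2], [v_0,v_4], [v_0,v_6], [v_0,v_7], [v_1,v_2], [v_1,v_3], [v_1,v_8], [v_2,v_3], [v_2,v_5], [v_3,v_5], [v_3,v_8], [v_4,v_5], [v_4,v_8]
  2-simplices (4): [v_0,v_1,v_2], [v_1,v_2,v_3], [v_1,v_3,v_8], [v_2,v_3,v_5]

Hence C_0 ≅ Z^9, C_1 ≅ Z^14, C_2 ≅ Z^4.

∂_1: C_1 → C_0 is given by ∂[p,q] = [q] − [p]. For instance
  ∂[v_2,v_3] = [v_3] − [v_2].
As a 9×14 matrix over Z this has rank 8, with invariant factors (1,1,1,1,1,1,1,1).

Boundary ∂_2: C_2 → C_1 sends each 2-simplex [p,q,r] to [q,r] − [p,r] + [p,q]. For instance
  ∂[v_1,v_2,v_3] = [v_2,v_3] − [v_1,v_3] + [v_1,v_2],
  ∂[v_1,v_3,v_8] = [v_3,v_8] − [v_1,v_8] + [v_1,v_3].
The resulting 14×4 matrix has rank 4, and its Smith normal form has invariant factors (1,1,1,1).

Computing H_k = (kernel of ∂_k) / (image of ∂_{k+1}):

  H_0: rank C_0 − rank ∂_1 = 9 − 8 = 1, and the invariant factors of ∂_1 are all 1, so H_0 = Z.
  H_1: rank ker ∂_1 − rank ∂_2 = (14 − 8) − 4 = 2, and the invariant factors of ∂_2 are all 1, so H_1 = Z^2.
  H_2: rank ker ∂_2 − rank ∂_3 = (4 − 4) − 0 = 0, and there is no ∂_3, so H_2 = 0.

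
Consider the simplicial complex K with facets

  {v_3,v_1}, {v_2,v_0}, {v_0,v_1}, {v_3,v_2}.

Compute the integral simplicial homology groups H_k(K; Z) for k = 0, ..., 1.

We work with the vertex ordering v_0 < v_1 < v_2 < v_3. The simplices of K, each written with vertices in increasing order, are:

  0-simplices (4): [v_0], [v_1], [v_2], [v_3]
  1-simplices (4): [v_0,v_1], [v_0,v_2], [v_1,v_3], [v_2,v_3]

so the chain groups are C_0 ≅ Z^4, C_1 ≅ Z^4.

∂_1: C_1 → C_0 sends each edge [p,q] (with p < q) to q − p. For instance
  ∂[v_2,v_3] = [v_3] − [v_2].
The 4×4 boundary matrix has rank 3 and Smith normal form diag(1,1,1).

Reading off H_k = ker ∂_k / im ∂_{k+1}:

  H_0: rank C_0 − rank ∂_1 = 4 − 3 = 1, and the invariant factors of ∂_1 are all 1, so H_0 = Z.
  H_1: rank ker ∂_1 − rank ∂_2 = (4 − 3) − 0 = 1, and there is no ∂_2, so H_1 = Z.

(K is a triangulation of the circle S^1.)

H_0 = Z,  H_1 = Z.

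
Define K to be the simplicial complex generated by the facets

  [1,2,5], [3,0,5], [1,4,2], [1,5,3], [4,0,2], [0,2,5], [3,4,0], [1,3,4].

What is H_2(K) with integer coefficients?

H_2 = Z.

K has 6 vertices, 12 edges, 8 triangles.
rank ∂_2 = 7, rank ∂_3 = 0 ⇒ b_2 = 8 − 7 − 0 = 1. So H_2 = Z.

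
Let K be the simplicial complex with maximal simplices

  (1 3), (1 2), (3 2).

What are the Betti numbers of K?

Fix the vertex order 1 < 2 < 3 and write every simplex with vertices in increasing order. Then dim K = 1 and the simplices of K are:

  0-simplices (3): [1], [2], [3]
  1-simplices (3): [1,2], [1,3], [2,3]

so the chain groups are C_0 ≅ Z^3, C_1 ≅ Z^3.

Boundary ∂_1: C_1 → C_0 is given by ∂[p,q] = [q] − [p].
This gives a 3×3 integer matrix of rank 2; reducing to Smith normal form yields diagonal entries (1,1).

Now H_k = ker ∂_k / im ∂_{k+1}, so:

  H_0: rank C_0 − rank ∂_1 = 3 − 2 = 1, and the invariant factors of ∂_1 are all 1, so H_0 = Z.
  H_1: rank ker ∂_1 − rank ∂_2 = (3 − 2) − 0 = 1, and there is no ∂_2, so H_1 = Z.

Hence the Betti numbers are b_0 = 1, b_1 = 1.

b_0 = 1, b_1 = 1.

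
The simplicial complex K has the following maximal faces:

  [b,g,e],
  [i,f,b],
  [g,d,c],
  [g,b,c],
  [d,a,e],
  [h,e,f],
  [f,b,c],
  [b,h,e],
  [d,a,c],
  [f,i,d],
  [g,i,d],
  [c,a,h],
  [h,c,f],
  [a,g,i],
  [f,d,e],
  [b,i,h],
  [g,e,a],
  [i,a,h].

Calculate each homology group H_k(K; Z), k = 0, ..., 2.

K has 9 vertices, 27 edges, 18 triangles.
rank ∂_0 = 0, rank ∂_1 = 8 ⇒ b_0 = 9 − 0 − 8 = 1; all invariant factors of ∂_1 are 1 so no torsion. So H_0 ≅ Z.
rank ∂_1 = 8, rank ∂_2 = 18 ⇒ b_1 = 27 − 8 − 18 = 1; ∂_2 has invariant factor(s) [2] giving torsion. So H_1 ≅ Z ⊕ Z_2.
rank ∂_2 = 18, rank ∂_3 = 0 ⇒ b_2 = 18 − 18 − 0 = 0. So H_2 ≅ 0.

H_0 ≅ Z,  H_1 ≅ Z ⊕ Z_2,  H_2 = 0.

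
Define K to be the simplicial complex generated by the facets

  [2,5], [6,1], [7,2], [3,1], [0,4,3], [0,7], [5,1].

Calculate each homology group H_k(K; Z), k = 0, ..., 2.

H_0 = Z,  H_1 = Z,  H_2 = 0.

Fix the vertex order 0 < 1 < 2 < 3 < 4 < 5 < 6 < 7 and write every simplex with vertices in increasing order. Then dim K = 2 and the simplices of K are:

  0-simplices (8): [0], [1], [2], [3], [4], [5], [6], [7]
  1-simplices (9): [0,3], [0,4], [0,7], [1,3], [1,5], [1,6], [2,5], [2,7], [3,4]
  2-simplices (1): [0,3,4]

giving chain groups C_0 ≅ Z^8, C_1 ≅ Z^9, C_2 ≅ Z^1.

Boundary ∂_1: C_1 → C_0 is given by ∂[p,q] = [q] − [p]. For instance
  ∂[0,7] = [7] − [0].
This gives a 8×9 integer matrix of rank 7; reducing to Smith normal form yields diagonal entries (1,1,1,1,1,1,1).

∂_2: C_2 → C_1 sends each 2-simplex [p,q,r] to [q,r] − [p,r] + [p,q]. For instance
  ∂[0,3,4] = [3,4] − [0,4] + [0,3].
This gives a 9×1 integer matrix of rank 1; reducing to Smith normal form yields diagonal entries (1).

Computing H_k = (kernel of ∂_k) / (image of ∂_{k+1}):

  H_0: rank C_0 − rank ∂_1 = 8 − 7 = 1, and the invariant factors of ∂_1 are all 1, so H_0 ≅ Z.
  H_1: rank ker ∂_1 − rank ∂_2 = (9 − 7) − 1 = 1, and the invariant factors of ∂_2 are all 1, so H_1 ≅ Z.
  H_2: rank ker ∂_2 − rank ∂_3 = (1 − 1) − 0 = 0, and there is no ∂_3, so H_2 ≅ 0.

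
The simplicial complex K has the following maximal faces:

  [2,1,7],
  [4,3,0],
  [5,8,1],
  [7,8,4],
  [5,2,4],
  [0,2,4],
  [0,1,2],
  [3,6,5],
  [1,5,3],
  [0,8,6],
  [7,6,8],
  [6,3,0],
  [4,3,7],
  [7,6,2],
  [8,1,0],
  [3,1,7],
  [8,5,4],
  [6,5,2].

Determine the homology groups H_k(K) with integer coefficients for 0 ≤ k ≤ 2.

K has 9 vertices, 27 edges, 18 triangles.
rank ∂_0 = 0, rank ∂_1 = 8 ⇒ b_0 = 9 − 0 − 8 = 1; all invariant factors of ∂_1 are 1 so no torsion. So H_0 ≅ Z.
rank ∂_1 = 8, rank ∂_2 = 17 ⇒ b_1 = 27 − 8 − 17 = 2; all invariant factors of ∂_2 are 1 so no torsion. So H_1 ≅ Z^2.
rank ∂_2 = 17, rank ∂_3 = 0 ⇒ b_2 = 18 − 17 − 0 = 1. So H_2 ≅ Z.

H_0 = Z,  H_1 = Z^2,  H_2 = Z.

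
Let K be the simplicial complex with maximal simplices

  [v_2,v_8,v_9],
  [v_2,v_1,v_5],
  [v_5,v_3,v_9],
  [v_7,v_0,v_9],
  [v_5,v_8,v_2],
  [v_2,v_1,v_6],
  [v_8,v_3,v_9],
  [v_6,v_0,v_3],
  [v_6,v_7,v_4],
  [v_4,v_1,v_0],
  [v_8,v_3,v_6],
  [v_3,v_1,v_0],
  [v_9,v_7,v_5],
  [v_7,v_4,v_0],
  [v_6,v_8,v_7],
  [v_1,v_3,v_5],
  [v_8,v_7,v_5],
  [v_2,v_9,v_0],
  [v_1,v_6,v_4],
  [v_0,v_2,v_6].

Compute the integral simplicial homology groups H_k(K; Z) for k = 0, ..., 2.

H_0 ≅ Z,  H_1 ≅ Z × Z/2,  H_2 = 0.

Take the total order v_0 < v_1 < v_2 < v_3 < v_4 < v_5 < v_6 < v_7 < v_8 < v_9 on the vertex set. Then K (dimension 2) consists of the simplices:

  0-simplices (10): [v_0], [v_1], [v_2], [v_3], [v_4], [v_5], [v_6], [v_7], [v_8], [v_9]
  1-simplices (30): (30 of them)
  2-simplices (20): (20 of them)

so the chain groups are C_0 ≅ Z^10, C_1 ≅ Z^30, C_2 ≅ Z^20.

∂_1: C_1 → C_0 sends each edge [p,q] (with p < q) to q − p.
The resulting 10×30 matrix has rank 9, and its Smith normal form has invariant factors (1,1,1,1,1,1,1,1,1).

∂_2: C_2 → C_1 maps a triangle to the signed sum of its edges. For instance
  ∂[v_3,v_6,v_8] = [v_6,v_8] − [v_3,v_8] + [v_3,v_6],
  ∂[v_1,v_3,v_5] = [v_3,v_5] − [v_1,v_5] + [v_1,v_3].
As a 30×20 matrix over Z this has rank 20, with invariant factors (1,1,1,1,1,1,1,1,1,1,1,1,1,1,1,1,1,1,1,2).

Now H_k = ker ∂_k / im ∂_{k+1}, so:

  H_0: rank C_0 − rank ∂_1 = 10 − 9 = 1, and the invariant factors of ∂_1 are all 1, so H_0 ≅ Z.
  H_1: rank ker ∂_1 − rank ∂_2 = (30 − 9) − 20 = 1, and ∂_2 has invariant factor 2 > 1, so H_1 ≅ Z × Z/2.
  H_2: rank ker ∂_2 − rank ∂_3 = (20 − 20) − 0 = 0, and there is no ∂_3, so H_2 ≅ 0.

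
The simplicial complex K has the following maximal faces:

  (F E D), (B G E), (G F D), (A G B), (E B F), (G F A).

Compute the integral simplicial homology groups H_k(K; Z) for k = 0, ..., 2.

We work with the vertex ordering A < B < D < E < F < G. The simplices of K, each written with vertices in increasing order, are:

  0-simplices (6): A, B, D, E, F, G
  1-simplices (12): AB, AF, AG, BE, BF, BG, DE, DF, DG, EF, EG, FG
  2-simplices (6): ABG, AFG, BEF, BEG, DEF, DFG

so the chain groups are C_0 ≅ Z^6, C_1 ≅ Z^12, C_2 ≅ Z^6.

Boundary ∂_1: C_1 → C_0 maps an edge to its endpoints' difference, ∂[p,q] = q − p.
The resulting 6×12 matrix has rank 5, and its Smith normal form has invariant factors (1,1,1,1,1).

The boundary map ∂_2: C_2 → C_1 sends each 2-simplex [p,q,r] to [q,r] − [p,r] + [p,q]. For instance
  ∂BEG = EG − BG + BE,
  ∂DFG = FG − DG + DF.
The 12×6 boundary matrix has rank 6 and Smith normal form diag(1,1,1,1,1,1).

From H_k ≅ ker(∂_k) / im(∂_{k+1}) we obtain:

  H_0: rank C_0 − rank ∂_1 = 6 − 5 = 1, and the invariant factors of ∂_1 are all 1, so H_0 = Z.
  H_1: rank ker ∂_1 − rank ∂_2 = (12 − 5) − 6 = 1, and the invariant factors of ∂_2 are all 1, so H_1 = Z.
  H_2: rank ker ∂_2 − rank ∂_3 = (6 − 6) − 0 = 0, and there is no ∂_3, so H_2 = 0.

(K is a triangulation of the cylinder S^1 x I.)

H_0 ≅ Z,  H_1 ≅ Z,  H_2 = 0.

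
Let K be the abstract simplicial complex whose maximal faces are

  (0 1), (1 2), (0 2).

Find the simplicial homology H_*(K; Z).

Order the vertices as 0 < 1 < 2. Listing each simplex with vertices in this order, K has dimension 1 with simplices:

  0-simplices (3): [0], [1], [2]
  1-simplices (3): [0,1], [0,2], [1,2]

giving chain groups C_0 ≅ Z^3, C_1 ≅ Z^3.

∂_1: C_1 → C_0 maps an edge to its endpoints' difference, ∂[p,q] = q − p.
The resulting 3×3 matrix has rank 2, and its Smith normal form has invariant factors (1,1).

From H_k ≅ ker(∂_k) / im(∂_{k+1}) we obtain:

  H_0: rank C_0 − rank ∂_1 = 3 − 2 = 1, and the invariant factors of ∂_1 are all 1, so H_0 = Z.
  H_1: rank ker ∂_1 − rank ∂_2 = (3 − 2) − 0 = 1, and there is no ∂_2, so H_1 = Z.

As a check, the Euler characteristic is 3 − 3 = 0, which agrees with 1 − 1 = 0.

H_0 = Z,  H_1 = Z.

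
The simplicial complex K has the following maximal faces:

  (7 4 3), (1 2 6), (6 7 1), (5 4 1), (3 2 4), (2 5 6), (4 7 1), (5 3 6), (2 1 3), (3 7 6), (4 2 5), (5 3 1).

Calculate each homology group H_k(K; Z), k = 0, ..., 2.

H_0 ≅ Z,  H_1 ≅ Z/2,  H_2 = 0.

We work with the vertex ordering 1 < 2 < 3 < 4 < 5 < 6 < 7. The simplices of K, each written with vertices in increasing order, are:

  0-simplices (7): [1], [2], [3], [4], [5], [6], [7]
  1-simplices (18): [1,2], [1,3], [1,4], [1,5], [1,6], [1,7], [2,3], [2,4], [2,5], [2,6], [3,4], [3,5], [3,6], [3,7], [4,5], [4,7], [5,6], [6,7]
  2-simplices (12): [1,2,3], [1,2,6], [1,3,5], [1,4,5], [1,4,7], [1,6,7], [2,3,4], [2,4,5], [2,5,6], [3,4,7], [3,5,6], [3,6,7]

so the chain groups are C_0 ≅ Z^7, C_1 ≅ Z^18, C_2 ≅ Z^12.

The boundary map ∂_1: C_1 → C_0 is given by ∂[p,q] = [q] − [p]. For instance
  ∂[6,7] = [7] − [6].
As a 7×18 matrix over Z this has rank 6, with invariant factors (1,1,1,1,1,1).

∂_2: C_2 → C_1 acts by ∂[p,q,r] = [q,r] − [p,r] + [p,q]. For instance
  ∂[1,4,7] = [4,7] − [1,7] + [1,4],
  ∂[3,5,6] = [5,6] − [3,6] + [3,5].
The 18×12 boundary matrix has rank 12 and Smith normal form diag(1,1,1,1,1,1,1,1,1,1,1,2).

Reading off H_k = ker ∂_k / im ∂_{k+1}:

  H_0: rank C_0 − rank ∂_1 = 7 − 6 = 1, and the invariant factors of ∂_1 are all 1, so H_0 ≅ Z.
  H_1: rank ker ∂_1 − rank ∂_2 = (18 − 6) − 12 = 0, and ∂_2 has invariant factor 2 > 1, so H_1 ≅ Z/2.
  H_2: rank ker ∂_2 − rank ∂_3 = (12 − 12) − 0 = 0, and there is no ∂_3, so H_2 ≅ 0.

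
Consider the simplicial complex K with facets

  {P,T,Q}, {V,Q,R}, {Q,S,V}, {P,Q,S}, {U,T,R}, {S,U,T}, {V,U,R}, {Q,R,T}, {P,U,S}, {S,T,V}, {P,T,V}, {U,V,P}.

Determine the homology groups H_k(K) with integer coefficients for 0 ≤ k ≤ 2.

Order the vertices as P < Q < R < S < T < U < V. Listing each simplex with vertices in this order, K has dimension 2 with simplices:

  0-simplices (7): P, Q, R, S, T, U, V
  1-simplices (18): PQ, PS, PT, PU, PV, QR, QS, QT, QV, RT, RU, RV, ST, SU, SV, TU, TV, UV
  2-simplices (12): PQS, PQT, PSU, PTV, PUV, QRT, QRV, QSV, RTU, RUV, STU, STV

so the chain groups are C_0 ≅ Z^7, C_1 ≅ Z^18, C_2 ≅ Z^12.

The boundary map ∂_1: C_1 → C_0 maps an edge to its endpoints' difference, ∂[p,q] = q − p. For instance
  ∂SU = U − S.
As a 7×18 matrix over Z this has rank 6, with invariant factors (1,1,1,1,1,1).

The boundary map ∂_2: C_2 → C_1 maps a triangle to the signed sum of its edges. For instance
  ∂PQT = QT − PT + PQ,
  ∂PTV = TV − PV + PT.
As a 18×12 matrix over Z this has rank 12, with invariant factors (1,1,1,1,1,1,1,1,1,1,1,2).

Now H_k = ker ∂_k / im ∂_{k+1}, so:

  H_0: rank C_0 − rank ∂_1 = 7 − 6 = 1, and the invariant factors of ∂_1 are all 1, so H_0 ≅ Z.
  H_1: rank ker ∂_1 − rank ∂_2 = (18 − 6) − 12 = 0, and ∂_2 has invariant factor 2 > 1, so H_1 ≅ Z/2.
  H_2: rank ker ∂_2 − rank ∂_3 = (12 − 12) − 0 = 0, and there is no ∂_3, so H_2 ≅ 0.

(K is a triangulation of the real projective plane RP^2.)

H_0 ≅ Z,  H_1 ≅ Z/2,  H_2 = 0.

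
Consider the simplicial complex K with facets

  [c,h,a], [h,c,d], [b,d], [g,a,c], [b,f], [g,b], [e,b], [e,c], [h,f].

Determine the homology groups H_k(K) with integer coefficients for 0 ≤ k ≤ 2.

H_0 = Z,  H_1 = Z^3,  H_2 = 0.

Take the total order a < b < c < d < e < f < g < h on the vertex set. Then K (dimension 2) consists of the simplices:

  0-simplices (8): a, b, c, d, e, f, g, h
  1-simplices (13): ac, ag, ah, bd, be, bf, bg, cd, ce, cg, ch, dh, fh
  2-simplices (3): acg, ach, cdh

so the chain groups are C_0 ≅ Z^8, C_1 ≅ Z^13, C_2 ≅ Z^3.

∂_1: C_1 → C_0 sends each edge [p,q] (with p < q) to q − p. For instance
  ∂fh = h − f.
This gives a 8×13 integer matrix of rank 7; reducing to Smith normal form yields diagonal entries (1,1,1,1,1,1,1).

The boundary map ∂_2: C_2 → C_1 maps a triangle to the signed sum of its edges. For instance
  ∂acg = cg − ag + ac,
  ∂cdh = dh − ch + cd.
The 13×3 boundary matrix has rank 3 and Smith normal form diag(1,1,1).

Computing H_k = (kernel of ∂_k) / (image of ∂_{k+1}):

  H_0: rank C_0 − rank ∂_1 = 8 − 7 = 1, and the invariant factors of ∂_1 are all 1, so H_0 ≅ Z.
  H_1: rank ker ∂_1 − rank ∂_2 = (13 − 7) − 3 = 3, and the invariant factors of ∂_2 are all 1, so H_1 ≅ Z^3.
  H_2: rank ker ∂_2 − rank ∂_3 = (3 − 3) − 0 = 0, and there is no ∂_3, so H_2 ≅ 0.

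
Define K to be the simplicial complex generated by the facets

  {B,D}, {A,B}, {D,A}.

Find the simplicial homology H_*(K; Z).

Take the total order A < B < D on the vertex set. Then K (dimension 1) consists of the simplices:

  0-simplices (3): A, B, D
  1-simplices (3): AB, AD, BD

giving chain groups C_0 ≅ Z^3, C_1 ≅ Z^3.

∂_1: C_1 → C_0 sends each edge [p,q] (with p < q) to q − p. For instance
  ∂AB = B − A.
The resulting 3×3 matrix has rank 2, and its Smith normal form has invariant factors (1,1).

Reading off H_k = ker ∂_k / im ∂_{k+1}:

  H_0: rank C_0 − rank ∂_1 = 3 − 2 = 1, and the invariant factors of ∂_1 are all 1, so H_0 ≅ Z.
  H_1: rank ker ∂_1 − rank ∂_2 = (3 − 2) − 0 = 1, and there is no ∂_2, so H_1 ≅ Z.

As a check, the Euler characteristic is 3 − 3 = 0, which agrees with 1 − 1 = 0.

H_0 ≅ Z,  H_1 ≅ Z.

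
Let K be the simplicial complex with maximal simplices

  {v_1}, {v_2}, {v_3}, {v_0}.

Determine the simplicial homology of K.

Order the vertices as v_0 < v_1 < v_2 < v_3. Listing each simplex with vertices in this order, K has dimension 0 with simplices:

  0-simplices (4): [v_0], [v_1], [v_2], [v_3]

giving chain groups C_0 ≅ Z^4.

Now H_k = ker ∂_k / im ∂_{k+1}, so:

  H_0: rank C_0 − rank ∂_1 = 4 − 0 = 4, and there is no ∂_1, so H_0 ≅ Z^4.

(K is a triangulation of a set of 4 points.)

H_0 ≅ Z^4.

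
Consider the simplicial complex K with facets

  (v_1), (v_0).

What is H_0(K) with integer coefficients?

H_0 = Z^2.

Take the total order v_0 < v_1 on the vertex set. Then K (dimension 0) consists of the simplices:

  0-simplices (2): [v_0], [v_1]

giving chain groups C_0 ≅ Z^2.

Computing H_k = (kernel of ∂_k) / (image of ∂_{k+1}):

  H_0: rank C_0 − rank ∂_1 = 2 − 0 = 2, and there is no ∂_1, so H_0 ≅ Z^2.

(K is a triangulation of a set of 2 points.)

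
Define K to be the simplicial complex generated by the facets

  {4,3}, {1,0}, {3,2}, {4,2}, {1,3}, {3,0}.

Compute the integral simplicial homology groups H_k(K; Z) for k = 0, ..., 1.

We work with the vertex ordering 0 < 1 < 2 < 3 < 4. The simplices of K, each written with vertices in increasing order, are:

  0-simplices (5): [0], [1], [2], [3], [4]
  1-simplices (6): [0,1], [0,3], [1,3], [2,3], [2,4], [3,4]

giving chain groups C_0 ≅ Z^5, C_1 ≅ Z^6.

The boundary map ∂_1: C_1 → C_0 sends each edge [p,q] (with p < q) to q − p.
As a 5×6 matrix over Z this has rank 4, with invariant factors (1,1,1,1).

Reading off H_k = ker ∂_k / im ∂_{k+1}:

  H_0: rank C_0 − rank ∂_1 = 5 − 4 = 1, and the invariant factors of ∂_1 are all 1, so H_0 = Z.
  H_1: rank ker ∂_1 − rank ∂_2 = (6 − 4) − 0 = 2, and there is no ∂_2, so H_1 = Z^2.

H_0 ≅ Z,  H_1 ≅ Z^2.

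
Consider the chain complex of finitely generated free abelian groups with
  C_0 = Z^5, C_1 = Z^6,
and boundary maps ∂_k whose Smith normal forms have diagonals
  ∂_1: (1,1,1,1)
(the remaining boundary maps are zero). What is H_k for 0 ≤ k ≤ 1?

H_0 ≅ Z,  H_1 ≅ Z^2.

H_0: b_0 = 5 − 0 − 4 = 1; torsion from ∂_1 factors > 1: none. So H_0 ≅ Z.
H_1: b_1 = 6 − 4 − 0 = 2; torsion from ∂_2 factors > 1: none. So H_1 ≅ Z^2.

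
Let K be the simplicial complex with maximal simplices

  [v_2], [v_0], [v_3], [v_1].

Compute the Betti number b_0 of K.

b_0 = 4.

Take the total order v_0 < v_1 < v_2 < v_3 on the vertex set. Then K (dimension 0) consists of the simplices:

  0-simplices (4): [v_0], [v_1], [v_2], [v_3]

so the chain groups are C_0 ≅ Z^4.

Reading off H_k = ker ∂_k / im ∂_{k+1}:

  H_0: rank C_0 − rank ∂_1 = 4 − 0 = 4, and there is no ∂_1, so H_0 = Z^4.

Hence the Betti numbers are b_0 = 4.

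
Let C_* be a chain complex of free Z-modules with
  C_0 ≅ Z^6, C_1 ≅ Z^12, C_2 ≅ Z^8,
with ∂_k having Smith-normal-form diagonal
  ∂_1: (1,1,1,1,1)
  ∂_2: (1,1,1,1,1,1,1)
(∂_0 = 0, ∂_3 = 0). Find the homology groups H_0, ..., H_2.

H_0 = Z,  H_1 = 0,  H_2 = Z.

H_0: b_0 = 6 − 0 − 5 = 1; torsion from ∂_1 factors > 1: none. So H_0 = Z.
H_1: b_1 = 12 − 5 − 7 = 0; torsion from ∂_2 factors > 1: none. So H_1 = 0.
H_2: b_2 = 8 − 7 − 0 = 1; torsion from ∂_3 factors > 1: none. So H_2 = Z.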